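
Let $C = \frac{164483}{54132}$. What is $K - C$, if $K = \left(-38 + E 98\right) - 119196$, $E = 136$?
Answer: $- \frac{5733068075}{54132} \approx -1.0591 \cdot 10^{5}$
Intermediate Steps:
$C = \frac{164483}{54132}$ ($C = 164483 \cdot \frac{1}{54132} = \frac{164483}{54132} \approx 3.0386$)
$K = -105906$ ($K = \left(-38 + 136 \cdot 98\right) - 119196 = \left(-38 + 13328\right) - 119196 = 13290 - 119196 = -105906$)
$K - C = -105906 - \frac{164483}{54132} = - \frac{5733068075}{54132}$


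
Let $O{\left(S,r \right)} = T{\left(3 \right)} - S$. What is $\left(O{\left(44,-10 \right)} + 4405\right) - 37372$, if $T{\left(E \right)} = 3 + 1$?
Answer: $-33007$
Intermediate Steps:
$T{\left(E \right)} = 4$
$O{\left(S,r \right)} = 4 - S$
$\left(O{\left(44,-10 \right)} + 4405\right) - 37372 = \left(\left(4 - 44\right) + 4405\right) - 37372 = \left(-40 + 4405\right) - 37372 = 4365 - 37372 = -33007$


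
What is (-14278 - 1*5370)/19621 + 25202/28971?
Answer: -74733766/568439991 ≈ -0.13147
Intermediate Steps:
(-14278 - 1*5370)/19621 + 25202/28971 = (-14278 - 5370)*(1/19621) + 25202*(1/28971) = -19648*1/19621 + 25202/28971 = -19648/19621 + 25202/28971 = -74733766/568439991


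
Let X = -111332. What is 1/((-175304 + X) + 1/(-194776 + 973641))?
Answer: -778865/223250748139 ≈ -3.4887e-6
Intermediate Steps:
1/((-175304 + X) + 1/(-194776 + 973641)) = 1/((-175304 - 111332) + 1/(-194776 + 973641)) = 1/(-286636 + 1/778865) = 1/(-223250748139/778865) = -778865/223250748139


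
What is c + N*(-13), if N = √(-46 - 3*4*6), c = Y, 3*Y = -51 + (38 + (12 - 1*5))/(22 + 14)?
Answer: -199/12 - 13*I*√118 ≈ -16.583 - 141.22*I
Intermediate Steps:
Y = -199/12 (Y = (-51 + (38 + (12 - 1*5))/(22 + 14))/3 = (-51 + (38 + (12 - 5))/36)/3 = (-51 + (38 + 7)*(1/36))/3 = (-51 + 45*(1/36))/3 = (-51 + 5/4)/3 = (⅓)*(-199/4) = -199/12 ≈ -16.583)
c = -199/12 ≈ -16.583
N = I*√118 (N = √(-46 - 12*6) = √(-46 - 72) = √(-118) = I*√118 ≈ 10.863*I)
c + N*(-13) = -199/12 + (I*√118)*(-13) = -199/12 - 13*I*√118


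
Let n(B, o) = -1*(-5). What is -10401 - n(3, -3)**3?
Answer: -10526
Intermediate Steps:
n(B, o) = 5
-10401 - n(3, -3)**3 = -10401 - 1*5**3 = -10401 - 1*125 = -10401 - 125 = -10526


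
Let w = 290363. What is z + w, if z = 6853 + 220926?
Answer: 518142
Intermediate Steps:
z = 227779
z + w = 227779 + 290363 = 518142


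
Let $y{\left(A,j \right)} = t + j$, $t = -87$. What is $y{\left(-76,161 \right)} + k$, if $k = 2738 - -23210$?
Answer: $26022$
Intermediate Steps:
$k = 25948$ ($k = 2738 + 23210 = 25948$)
$y{\left(A,j \right)} = -87 + j$
$y{\left(-76,161 \right)} + k = \left(-87 + 161\right) + 25948 = 74 + 25948 = 26022$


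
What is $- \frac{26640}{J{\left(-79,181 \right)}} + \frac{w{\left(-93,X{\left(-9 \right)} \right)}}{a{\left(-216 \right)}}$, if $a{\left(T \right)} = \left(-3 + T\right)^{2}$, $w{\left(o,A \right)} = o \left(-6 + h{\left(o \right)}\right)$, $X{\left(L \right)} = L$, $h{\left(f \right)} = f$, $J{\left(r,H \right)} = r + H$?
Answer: $- \frac{23643369}{90593} \approx -260.98$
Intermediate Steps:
$J{\left(r,H \right)} = H + r$
$w{\left(o,A \right)} = o \left(-6 + o\right)$
$- \frac{26640}{J{\left(-79,181 \right)}} + \frac{w{\left(-93,X{\left(-9 \right)} \right)}}{a{\left(-216 \right)}} = - \frac{26640}{181 - 79} + \frac{\left(-93\right) \left(-6 - 93\right)}{\left(-3 - 216\right)^{2}} = - \frac{26640}{102} + \frac{\left(-93\right) \left(-99\right)}{\left(-219\right)^{2}} = \left(-26640\right) \frac{1}{102} + \frac{9207}{47961} = - \frac{4440}{17} + 9207 \cdot \frac{1}{47961} = - \frac{4440}{17} + \frac{1023}{5329} = - \frac{23643369}{90593}$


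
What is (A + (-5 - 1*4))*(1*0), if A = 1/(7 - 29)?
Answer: 0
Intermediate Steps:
A = -1/22 (A = 1/(-22) = -1/22 ≈ -0.045455)
(A + (-5 - 1*4))*(1*0) = (-1/22 + (-5 - 1*4))*(1*0) = (-1/22 + (-5 - 4))*0 = (-1/22 - 9)*0 = -199/22*0 = 0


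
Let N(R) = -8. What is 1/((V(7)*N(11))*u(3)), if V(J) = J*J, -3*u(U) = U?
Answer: 1/392 ≈ 0.0025510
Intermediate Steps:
u(U) = -U/3
V(J) = J²
1/((V(7)*N(11))*u(3)) = 1/((7²*(-8))*(-⅓*3)) = 1/((49*(-8))*(-1)) = 1/(-392*(-1)) = 1/392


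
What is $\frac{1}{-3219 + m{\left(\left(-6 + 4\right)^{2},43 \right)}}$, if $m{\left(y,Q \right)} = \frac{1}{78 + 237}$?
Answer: $- \frac{315}{1013984} \approx -0.00031066$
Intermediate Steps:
$m{\left(y,Q \right)} = \frac{1}{315}$
$\frac{1}{-3219 + m{\left(\left(-6 + 4\right)^{2},43 \right)}} = \frac{1}{-3219 + \frac{1}{315}} = \frac{1}{- \frac{1013984}{315}} = - \frac{315}{1013984}$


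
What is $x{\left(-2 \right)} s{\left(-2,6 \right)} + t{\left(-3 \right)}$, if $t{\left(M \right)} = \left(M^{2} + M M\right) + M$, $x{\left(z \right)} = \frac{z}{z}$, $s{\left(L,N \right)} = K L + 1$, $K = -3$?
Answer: $22$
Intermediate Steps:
$s{\left(L,N \right)} = 1 - 3 L$ ($s{\left(L,N \right)} = - 3 L + 1 = 1 - 3 L$)
$x{\left(z \right)} = 1$
$t{\left(M \right)} = M + 2 M^{2}$ ($t{\left(M \right)} = \left(M^{2} + M^{2}\right) + M = 2 M^{2} + M = M + 2 M^{2}$)
$x{\left(-2 \right)} s{\left(-2,6 \right)} + t{\left(-3 \right)} = 1 \left(1 - -6\right) - 3 \left(1 + 2 \left(-3\right)\right) = 1 \left(1 + 6\right) - 3 \left(1 - 6\right) = 1 \cdot 7 - -15 = 7 + 15 = 22$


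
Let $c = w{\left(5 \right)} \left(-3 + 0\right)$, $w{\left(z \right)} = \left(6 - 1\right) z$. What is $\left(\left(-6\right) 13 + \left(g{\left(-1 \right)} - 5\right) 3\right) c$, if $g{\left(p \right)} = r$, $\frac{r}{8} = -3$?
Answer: $12375$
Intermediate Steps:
$w{\left(z \right)} = 5 z$
$r = -24$ ($r = 8 \left(-3\right) = -24$)
$g{\left(p \right)} = -24$
$c = -75$ ($c = 5 \cdot 5 \left(-3 + 0\right) = 25 \left(-3\right) = -75$)
$\left(\left(-6\right) 13 + \left(g{\left(-1 \right)} - 5\right) 3\right) c = \left(\left(-6\right) 13 + \left(-24 - 5\right) 3\right) \left(-75\right) = \left(-78 - 87\right) \left(-75\right) = \left(-165\right) \left(-75\right) = 12375$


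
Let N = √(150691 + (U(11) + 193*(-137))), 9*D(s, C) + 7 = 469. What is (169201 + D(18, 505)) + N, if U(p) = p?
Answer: 507757/3 + √124261 ≈ 1.6960e+5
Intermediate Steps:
D(s, C) = 154/3 (D(s, C) = -7/9 + (⅑)*469 = -7/9 + 469/9 = 154/3)
N = √124261 (N = √(150691 + (11 + 193*(-137))) = √(150691 + (11 - 26441)) = √(150691 - 26430) = √124261 ≈ 352.51)
(169201 + D(18, 505)) + N = (169201 + 154/3) + √124261 = 507757/3 + √124261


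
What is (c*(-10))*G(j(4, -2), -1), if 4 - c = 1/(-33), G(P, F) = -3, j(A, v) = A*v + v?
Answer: 1330/11 ≈ 120.91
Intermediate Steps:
j(A, v) = v + A*v
c = 133/33 (c = 4 - 1/(-33) = 4 - 1*(-1/33) = 4 + 1/33 = 133/33 ≈ 4.0303)
(c*(-10))*G(j(4, -2), -1) = ((133/33)*(-10))*(-3) = -1330/33*(-3) = 1330/11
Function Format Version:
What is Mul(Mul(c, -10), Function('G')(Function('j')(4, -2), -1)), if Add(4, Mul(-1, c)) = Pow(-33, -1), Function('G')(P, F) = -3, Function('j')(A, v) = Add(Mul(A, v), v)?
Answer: Rational(1330, 11) ≈ 120.91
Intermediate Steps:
Function('j')(A, v) = Add(v, Mul(A, v))
c = Rational(133, 33) (c = Add(4, Mul(-1, Pow(-33, -1))) = Add(4, Mul(-1, Rational(-1, 33))) = Add(4, Rational(1, 33)) = Rational(133, 33) ≈ 4.0303)
Mul(Mul(c, -10), Function('G')(Function('j')(4, -2), -1)) = Mul(Mul(Rational(133, 33), -10), -3) = Mul(Rational(-1330, 33), -3) = Rational(1330, 11)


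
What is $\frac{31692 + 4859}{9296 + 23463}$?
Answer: $\frac{36551}{32759} \approx 1.1158$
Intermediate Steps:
$\frac{31692 + 4859}{9296 + 23463} = \frac{36551}{32759}$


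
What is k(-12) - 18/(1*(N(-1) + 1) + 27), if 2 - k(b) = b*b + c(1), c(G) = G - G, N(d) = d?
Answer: -428/3 ≈ -142.67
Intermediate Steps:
c(G) = 0
k(b) = 2 - b**2 (k(b) = 2 - (b*b + 0) = 2 - (b**2 + 0) = 2 - b**2)
k(-12) - 18/(1*(N(-1) + 1) + 27) = (2 - 1*(-12)**2) - 18/(1*(-1 + 1) + 27) = (2 - 1*144) - 18/(1*0 + 27) = (2 - 144) - 18/(0 + 27) = -142 - 18/27 = -142 + (1/27)*(-18) = -142 - 2/3 = -428/3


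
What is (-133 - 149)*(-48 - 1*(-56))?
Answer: -2256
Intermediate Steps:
(-133 - 149)*(-48 - 1*(-56)) = -282*(-48 + 56) = -282*8 = -2256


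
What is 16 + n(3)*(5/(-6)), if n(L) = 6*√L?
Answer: 16 - 5*√3 ≈ 7.3397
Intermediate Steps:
16 + n(3)*(5/(-6)) = 16 + (6*√3)*(5/(-6)) = 16 + (6*√3)*(5*(-⅙)) = 16 + (6*√3)*(-⅚) = 16 - 5*√3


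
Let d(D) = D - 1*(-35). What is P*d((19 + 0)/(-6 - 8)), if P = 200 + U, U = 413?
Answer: 288723/14 ≈ 20623.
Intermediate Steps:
d(D) = 35 + D (d(D) = D + 35 = 35 + D)
P = 613 (P = 200 + 413 = 613)
P*d((19 + 0)/(-6 - 8)) = 613*(35 + (19 + 0)/(-6 - 8)) = 613*(35 + 19/(-14)) = 613*(35 + 19*(-1/14)) = 613*(35 - 19/14) = 613*(471/14) = 288723/14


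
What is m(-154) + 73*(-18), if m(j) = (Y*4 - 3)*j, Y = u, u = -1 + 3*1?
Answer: -2084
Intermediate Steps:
u = 2 (u = -1 + 3 = 2)
Y = 2
m(j) = 5*j (m(j) = (2*4 - 3)*j = (8 - 3)*j = 5*j)
m(-154) + 73*(-18) = 5*(-154) + 73*(-18) = -770 - 1314 = -2084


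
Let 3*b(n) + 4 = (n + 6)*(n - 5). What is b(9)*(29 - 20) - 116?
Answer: 52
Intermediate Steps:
b(n) = -4/3 + (-5 + n)*(6 + n)/3 (b(n) = -4/3 + ((n + 6)*(n - 5))/3 = -4/3 + ((6 + n)*(-5 + n))/3 = -4/3 + ((-5 + n)*(6 + n))/3 = -4/3 + (-5 + n)*(6 + n)/3)
b(9)*(29 - 20) - 116 = (-34/3 + (⅓)*9 + (⅓)*9²)*(29 - 20) - 116 = (-34/3 + 3 + (⅓)*81)*9 - 116 = (-34/3 + 3 + 27)*9 - 116 = (56/3)*9 - 116 = 168 - 116 = 52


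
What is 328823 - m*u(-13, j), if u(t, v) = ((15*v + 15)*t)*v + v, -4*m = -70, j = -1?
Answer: 657681/2 ≈ 3.2884e+5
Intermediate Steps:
m = 35/2 (m = -¼*(-70) = 35/2 ≈ 17.500)
u(t, v) = v + t*v*(15 + 15*v) (u(t, v) = ((15 + 15*v)*t)*v + v = (t*(15 + 15*v))*v + v = t*v*(15 + 15*v) + v = v + t*v*(15 + 15*v))
328823 - m*u(-13, j) = 328823 - 35*(-(1 + 15*(-13) + 15*(-13)*(-1)))/2 = 328823 - 35*(-(1 - 195 + 195))/2 = 328823 - 35*(-1*1)/2 = 328823 - 35*(-1)/2 = 328823 - 1*(-35/2) = 328823 + 35/2 = 657681/2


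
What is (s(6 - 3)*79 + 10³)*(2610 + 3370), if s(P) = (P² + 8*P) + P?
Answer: 22987120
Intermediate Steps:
s(P) = P² + 9*P
(s(6 - 3)*79 + 10³)*(2610 + 3370) = (((6 - 3)*(9 + (6 - 3)))*79 + 10³)*(2610 + 3370) = ((3*(9 + 3))*79 + 1000)*5980 = ((3*12)*79 + 1000)*5980 = (36*79 + 1000)*5980 = (2844 + 1000)*5980 = 3844*5980 = 22987120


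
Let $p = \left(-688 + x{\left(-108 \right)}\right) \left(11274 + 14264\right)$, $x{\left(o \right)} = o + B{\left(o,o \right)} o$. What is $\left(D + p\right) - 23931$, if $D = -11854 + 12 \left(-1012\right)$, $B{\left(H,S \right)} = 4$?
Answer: $-31408593$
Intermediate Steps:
$x{\left(o \right)} = 5 o$ ($x{\left(o \right)} = o + 4 o = 5 o$)
$D = -23998$ ($D = -11854 - 12144 = -23998$)
$p = -31360664$ ($p = \left(-688 + 5 \left(-108\right)\right) \left(11274 + 14264\right) = \left(-688 - 540\right) 25538 = \left(-1228\right) 25538 = -31360664$)
$\left(D + p\right) - 23931 = \left(-23998 - 31360664\right) - 23931 = -31384662 - 23931 = -31408593$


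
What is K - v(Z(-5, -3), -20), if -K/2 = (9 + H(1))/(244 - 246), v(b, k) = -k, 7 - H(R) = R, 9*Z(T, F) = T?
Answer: -5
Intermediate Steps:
Z(T, F) = T/9
H(R) = 7 - R
K = 15 (K = -2*(9 + (7 - 1*1))/(244 - 246) = -2*(9 + (7 - 1))/(-2) = -2*(9 + 6)*(-1)/2 = -30*(-1)/2 = -2*(-15/2) = 15)
K - v(Z(-5, -3), -20) = 15 - (-1)*(-20) = 15 - 1*20 = 15 - 20 = -5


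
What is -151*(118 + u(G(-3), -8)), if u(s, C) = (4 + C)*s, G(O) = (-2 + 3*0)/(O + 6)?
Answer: -54662/3 ≈ -18221.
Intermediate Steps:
G(O) = -2/(6 + O) (G(O) = (-2 + 0)/(6 + O) = -2/(6 + O))
u(s, C) = s*(4 + C)
-151*(118 + u(G(-3), -8)) = -151*(118 + (-2/(6 - 3))*(4 - 8)) = -151*(118 - 2/3*(-4)) = -151*(118 - 2*⅓*(-4)) = -151*(118 - ⅔*(-4)) = -151*(118 + 8/3) = -151*362/3 = -54662/3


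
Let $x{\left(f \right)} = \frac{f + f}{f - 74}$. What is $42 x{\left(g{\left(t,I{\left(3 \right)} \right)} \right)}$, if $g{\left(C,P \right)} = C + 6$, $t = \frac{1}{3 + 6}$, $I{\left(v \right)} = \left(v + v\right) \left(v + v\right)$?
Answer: $- \frac{4620}{611} \approx -7.5614$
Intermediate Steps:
$I{\left(v \right)} = 4 v^{2}$ ($I{\left(v \right)} = 2 v 2 v = 4 v^{2}$)
$t = \frac{1}{9} \approx 0.11111$
$g{\left(C,P \right)} = 6 + C$
$x{\left(f \right)} = \frac{2 f}{-74 + f}$
$42 x{\left(g{\left(t,I{\left(3 \right)} \right)} \right)} = 42 \frac{2 \left(6 + \frac{1}{9}\right)}{-74 + \left(6 + \frac{1}{9}\right)} = 42 \cdot 2 \cdot \frac{55}{9} \frac{1}{-74 + \frac{55}{9}} = 42 \cdot 2 \cdot \frac{55}{9} \frac{1}{- \frac{611}{9}} = 42 \cdot 2 \cdot \frac{55}{9} \left(- \frac{9}{611}\right) = 42 \left(- \frac{110}{611}\right) = - \frac{4620}{611}$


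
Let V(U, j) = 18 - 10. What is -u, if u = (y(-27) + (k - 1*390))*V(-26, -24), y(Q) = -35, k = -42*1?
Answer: 3736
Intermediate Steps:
k = -42
V(U, j) = 8
u = -3736 (u = (-35 + (-42 - 1*390))*8 = (-35 + (-42 - 390))*8 = (-35 - 432)*8 = -467*8 = -3736)
-u = -1*(-3736) = 3736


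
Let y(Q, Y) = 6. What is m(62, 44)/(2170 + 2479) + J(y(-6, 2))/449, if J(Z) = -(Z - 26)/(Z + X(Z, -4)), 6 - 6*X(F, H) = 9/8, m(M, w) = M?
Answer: 4522022/227526709 ≈ 0.019875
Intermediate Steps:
X(F, H) = 13/16 (X(F, H) = 1 - 3/(2*8) = 1 - 1/6*9/8 = 1 - 3/16 = 13/16)
J(Z) = -(-26 + Z)/(13/16 + Z) (J(Z) = -(Z - 26)/(Z + 13/16) = -(-26 + Z)/(13/16 + Z))
m(62, 44)/(2170 + 2479) + J(y(-6, 2))/449 = 62/(2170 + 2479) + (16*(26 - 1*6)/(13 + 16*6))/449 = 62/4649 + (16*(26 - 6)/(13 + 96))*(1/449) = 62*(1/4649) + (16*20/109)*(1/449) = 62/4649 + (16*(1/109)*20)*(1/449) = 62/4649 + (320/109)*(1/449) = 62/4649 + 320/48941 = 4522022/227526709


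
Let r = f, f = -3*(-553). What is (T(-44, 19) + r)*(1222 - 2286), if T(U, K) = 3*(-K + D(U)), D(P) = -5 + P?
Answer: -1548120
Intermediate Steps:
f = 1659
r = 1659
T(U, K) = -15 - 3*K + 3*U (T(U, K) = 3*(-K + (-5 + U)) = 3*(-5 + U - K) = -15 - 3*K + 3*U)
(T(-44, 19) + r)*(1222 - 2286) = ((-15 - 3*19 + 3*(-44)) + 1659)*(1222 - 2286) = ((-15 - 57 - 132) + 1659)*(-1064) = (-204 + 1659)*(-1064) = 1455*(-1064) = -1548120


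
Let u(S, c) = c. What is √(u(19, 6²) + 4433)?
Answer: √4469 ≈ 66.851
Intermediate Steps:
√(u(19, 6²) + 4433) = √(6² + 4433) = √(36 + 4433) = √4469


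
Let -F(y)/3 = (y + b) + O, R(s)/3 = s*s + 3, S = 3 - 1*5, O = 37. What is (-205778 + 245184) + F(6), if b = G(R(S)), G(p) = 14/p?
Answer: 39275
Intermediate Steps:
S = -2 (S = 3 - 5 = -2)
R(s) = 9 + 3*s² (R(s) = 3*(s*s + 3) = 3*(s² + 3) = 3*(3 + s²) = 9 + 3*s²)
b = ⅔ (b = 14/(9 + 3*(-2)²) = 14/(9 + 3*4) = 14/(9 + 12) = 14/21 = 14*(1/21) = ⅔ ≈ 0.66667)
F(y) = -113 - 3*y (F(y) = -3*((y + ⅔) + 37) = -3*((⅔ + y) + 37) = -3*(113/3 + y) = -113 - 3*y)
(-205778 + 245184) + F(6) = (-205778 + 245184) + (-113 - 3*6) = 39406 + (-113 - 18) = 39406 - 131 = 39275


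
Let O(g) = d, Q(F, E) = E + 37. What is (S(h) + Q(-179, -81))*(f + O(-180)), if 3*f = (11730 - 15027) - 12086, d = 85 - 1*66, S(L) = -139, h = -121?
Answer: 934886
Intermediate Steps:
Q(F, E) = 37 + E
d = 19 (d = 85 - 66 = 19)
f = -15383/3 (f = ((11730 - 15027) - 12086)/3 = (-3297 - 12086)/3 = (1/3)*(-15383) = -15383/3 ≈ -5127.7)
O(g) = 19
(S(h) + Q(-179, -81))*(f + O(-180)) = (-139 + (37 - 81))*(-15383/3 + 19) = (-139 - 44)*(-15326/3) = -183*(-15326/3) = 934886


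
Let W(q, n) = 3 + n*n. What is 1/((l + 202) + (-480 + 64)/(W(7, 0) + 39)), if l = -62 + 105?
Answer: 21/4937 ≈ 0.0042536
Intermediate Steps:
W(q, n) = 3 + n²
l = 43
1/((l + 202) + (-480 + 64)/(W(7, 0) + 39)) = 1/((43 + 202) + (-480 + 64)/((3 + 0²) + 39)) = 1/(245 - 416/((3 + 0) + 39)) = 1/(245 - 416/(3 + 39)) = 1/(245 - 416/42) = 1/(245 - 416*1/42) = 1/(245 - 208/21) = 1/(4937/21) = 21/4937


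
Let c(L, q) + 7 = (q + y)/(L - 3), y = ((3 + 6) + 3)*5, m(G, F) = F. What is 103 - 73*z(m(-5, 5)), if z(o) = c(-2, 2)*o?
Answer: 7184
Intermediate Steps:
y = 60 (y = (9 + 3)*5 = 12*5 = 60)
c(L, q) = -7 + (60 + q)/(-3 + L) (c(L, q) = -7 + (q + 60)/(L - 3) = -7 + (60 + q)/(-3 + L))
z(o) = -97*o/5 (z(o) = ((81 + 2 - 7*(-2))/(-3 - 2))*o = ((81 + 2 + 14)/(-5))*o = (-⅕*97)*o = -97*o/5)
103 - 73*z(m(-5, 5)) = 103 - (-7081)*5/5 = 103 - 73*(-97) = 103 + 7081 = 7184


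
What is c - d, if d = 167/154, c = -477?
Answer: -73625/154 ≈ -478.08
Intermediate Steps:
d = 167/154 (d = 167*(1/154) = 167/154 ≈ 1.0844)
c - d = -477 - 1*167/154 = -477 - 167/154 = -73625/154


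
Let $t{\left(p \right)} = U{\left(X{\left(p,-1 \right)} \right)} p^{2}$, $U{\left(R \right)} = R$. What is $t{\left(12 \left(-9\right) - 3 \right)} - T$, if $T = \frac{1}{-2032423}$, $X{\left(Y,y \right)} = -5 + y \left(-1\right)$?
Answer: $- \frac{100165935131}{2032423} \approx -49284.0$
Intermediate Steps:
$X{\left(Y,y \right)} = -5 - y$
$t{\left(p \right)} = - 4 p^{2}$ ($t{\left(p \right)} = \left(-5 - -1\right) p^{2} = \left(-5 + 1\right) p^{2} = - 4 p^{2}$)
$T = - \frac{1}{2032423} \approx -4.9202 \cdot 10^{-7}$
$t{\left(12 \left(-9\right) - 3 \right)} - T = - 4 \left(12 \left(-9\right) - 3\right)^{2} - - \frac{1}{2032423} = - 4 \left(-108 - 3\right)^{2} + \frac{1}{2032423} = - 4 \left(-111\right)^{2} + \frac{1}{2032423} = \left(-4\right) 12321 + \frac{1}{2032423} = -49284 + \frac{1}{2032423} = - \frac{100165935131}{2032423}$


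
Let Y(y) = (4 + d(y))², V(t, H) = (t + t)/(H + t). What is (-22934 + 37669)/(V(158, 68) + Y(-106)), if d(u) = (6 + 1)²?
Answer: 333011/63515 ≈ 5.2430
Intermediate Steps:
d(u) = 49 (d(u) = 7² = 49)
V(t, H) = 2*t/(H + t) (V(t, H) = (2*t)/(H + t) = 2*t/(H + t))
Y(y) = 2809 (Y(y) = (4 + 49)² = 53² = 2809)
(-22934 + 37669)/(V(158, 68) + Y(-106)) = (-22934 + 37669)/(2*158/(68 + 158) + 2809) = 14735/(2*158/226 + 2809) = 14735/(2*158*(1/226) + 2809) = 14735/(158/113 + 2809) = 14735/(317575/113) = 14735*(113/317575) = 333011/63515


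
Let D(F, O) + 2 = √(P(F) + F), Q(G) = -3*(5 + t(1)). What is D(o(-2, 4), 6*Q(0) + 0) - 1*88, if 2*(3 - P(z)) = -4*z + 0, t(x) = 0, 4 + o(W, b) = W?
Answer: -90 + I*√15 ≈ -90.0 + 3.873*I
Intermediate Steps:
o(W, b) = -4 + W
Q(G) = -15 (Q(G) = -3*(5 + 0) = -3*5 = -15)
P(z) = 3 + 2*z (P(z) = 3 - (-4*z + 0)/2 = 3 - (-2)*z = 3 + 2*z)
D(F, O) = -2 + √(3 + 3*F) (D(F, O) = -2 + √((3 + 2*F) + F) = -2 + √(3 + 3*F))
D(o(-2, 4), 6*Q(0) + 0) - 1*88 = (-2 + √(3 + 3*(-4 - 2))) - 1*88 = (-2 + √(3 + 3*(-6))) - 88 = (-2 + √(3 - 18)) - 88 = (-2 + √(-15)) - 88 = (-2 + I*√15) - 88 = -90 + I*√15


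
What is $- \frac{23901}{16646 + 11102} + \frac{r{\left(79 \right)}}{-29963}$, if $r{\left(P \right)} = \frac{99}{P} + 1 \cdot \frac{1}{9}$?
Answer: $- \frac{509206481953}{591134873364} \approx -0.8614$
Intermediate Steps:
$r{\left(P \right)} = \frac{1}{9} + \frac{99}{P}$ ($r{\left(P \right)} = \frac{99}{P} + 1 \cdot \frac{1}{9} = \frac{99}{P} + \frac{1}{9} = \frac{1}{9} + \frac{99}{P}$)
$- \frac{23901}{16646 + 11102} + \frac{r{\left(79 \right)}}{-29963} = - \frac{23901}{16646 + 11102} + \frac{\frac{1}{9} \cdot \frac{1}{79} \left(891 + 79\right)}{-29963} = - \frac{23901}{27748} + \frac{1}{9} \cdot \frac{1}{79} \cdot 970 \left(- \frac{1}{29963}\right) = \left(-23901\right) \frac{1}{27748} + \frac{970}{711} \left(- \frac{1}{29963}\right) = - \frac{23901}{27748} - \frac{970}{21303693} = - \frac{509206481953}{591134873364}$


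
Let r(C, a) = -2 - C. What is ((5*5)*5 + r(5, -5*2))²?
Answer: 13924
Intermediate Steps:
((5*5)*5 + r(5, -5*2))² = ((5*5)*5 + (-2 - 1*5))² = (25*5 + (-2 - 5))² = (125 - 7)² = 118² = 13924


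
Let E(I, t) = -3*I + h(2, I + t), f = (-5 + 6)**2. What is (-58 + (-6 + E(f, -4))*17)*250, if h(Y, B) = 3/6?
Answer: -50625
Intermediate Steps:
h(Y, B) = 1/2 (h(Y, B) = 3*(1/6) = 1/2)
f = 1 (f = 1**2 = 1)
E(I, t) = 1/2 - 3*I (E(I, t) = -3*I + 1/2 = 1/2 - 3*I)
(-58 + (-6 + E(f, -4))*17)*250 = (-58 + (-6 + (1/2 - 3*1))*17)*250 = (-58 + (-6 + (1/2 - 3))*17)*250 = (-58 + (-6 - 5/2)*17)*250 = (-58 - 17/2*17)*250 = (-58 - 289/2)*250 = -405/2*250 = -50625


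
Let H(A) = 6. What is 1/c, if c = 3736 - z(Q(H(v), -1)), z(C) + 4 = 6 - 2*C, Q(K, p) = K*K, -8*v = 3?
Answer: 1/3806 ≈ 0.00026274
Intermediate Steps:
v = -3/8 (v = -⅛*3 = -3/8 ≈ -0.37500)
Q(K, p) = K²
z(C) = 2 - 2*C (z(C) = -4 + (6 - 2*C) = 2 - 2*C)
c = 3806 (c = 3736 - (2 - 2*6²) = 3736 - (2 - 2*36) = 3736 - (2 - 72) = 3736 - 1*(-70) = 3736 + 70 = 3806)
1/c = 1/3806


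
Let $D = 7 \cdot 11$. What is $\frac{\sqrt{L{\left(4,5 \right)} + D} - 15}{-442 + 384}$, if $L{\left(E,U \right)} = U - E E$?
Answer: $\frac{15}{58} - \frac{\sqrt{66}}{58} \approx 0.11855$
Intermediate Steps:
$D = 77$
$L{\left(E,U \right)} = U - E^{2}$
$\frac{\sqrt{L{\left(4,5 \right)} + D} - 15}{-442 + 384} = \frac{\sqrt{\left(5 - 4^{2}\right) + 77} - 15}{-442 + 384} = \frac{\sqrt{\left(5 - 16\right) + 77} - 15}{-58} = \left(\sqrt{\left(5 - 16\right) + 77} - 15\right) \left(- \frac{1}{58}\right) = \left(\sqrt{-11 + 77} - 15\right) \left(- \frac{1}{58}\right) = \left(\sqrt{66} - 15\right) \left(- \frac{1}{58}\right) = \left(-15 + \sqrt{66}\right) \left(- \frac{1}{58}\right) = \frac{15}{58} - \frac{\sqrt{66}}{58}$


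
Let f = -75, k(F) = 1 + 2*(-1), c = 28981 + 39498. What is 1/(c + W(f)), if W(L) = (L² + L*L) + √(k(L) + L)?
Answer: 79729/6356713517 - 2*I*√19/6356713517 ≈ 1.2542e-5 - 1.3714e-9*I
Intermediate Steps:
c = 68479
k(F) = -1 (k(F) = 1 - 2 = -1)
W(L) = √(-1 + L) + 2*L² (W(L) = (L² + L*L) + √(-1 + L) = (L² + L²) + √(-1 + L) = 2*L² + √(-1 + L) = √(-1 + L) + 2*L²)
1/(c + W(f)) = 1/(68479 + (√(-1 - 75) + 2*(-75)²)) = 1/(68479 + (√(-76) + 2*5625)) = 1/(68479 + (2*I*√19 + 11250)) = 1/(68479 + (11250 + 2*I*√19)) = 1/(79729 + 2*I*√19)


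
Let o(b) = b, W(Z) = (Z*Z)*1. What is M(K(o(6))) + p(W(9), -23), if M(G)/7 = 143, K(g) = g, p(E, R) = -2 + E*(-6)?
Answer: 513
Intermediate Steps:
W(Z) = Z² (W(Z) = Z²*1 = Z²)
p(E, R) = -2 - 6*E
M(G) = 1001 (M(G) = 7*143 = 1001)
M(K(o(6))) + p(W(9), -23) = 1001 + (-2 - 6*9²) = 1001 + (-2 - 6*81) = 1001 + (-2 - 486) = 1001 - 488 = 513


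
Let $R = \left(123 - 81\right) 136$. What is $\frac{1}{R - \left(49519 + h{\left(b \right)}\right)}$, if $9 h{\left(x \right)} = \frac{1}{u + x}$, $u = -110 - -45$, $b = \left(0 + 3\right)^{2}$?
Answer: $- \frac{504}{22078727} \approx -2.2827 \cdot 10^{-5}$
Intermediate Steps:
$b = 9$ ($b = 3^{2} = 9$)
$u = -65$ ($u = -110 + 45 = -65$)
$h{\left(x \right)} = \frac{1}{9 \left(-65 + x\right)}$
$R = 5712$ ($R = 42 \cdot 136 = 5712$)
$\frac{1}{R - \left(49519 + h{\left(b \right)}\right)} = \frac{1}{5712 - \left(49519 + \frac{1}{9 \left(-65 + 9\right)}\right)} = \frac{1}{5712 - \left(49519 + \frac{1}{9 \left(-56\right)}\right)} = \frac{1}{5712 - \left(49519 + \frac{1}{9} \left(- \frac{1}{56}\right)\right)} = \frac{1}{5712 - \frac{24957575}{504}} = \frac{1}{- \frac{22078727}{504}} = - \frac{504}{22078727}$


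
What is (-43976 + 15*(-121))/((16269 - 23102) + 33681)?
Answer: -45791/26848 ≈ -1.7056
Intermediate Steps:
(-43976 + 15*(-121))/((16269 - 23102) + 33681) = (-43976 - 1815)/(-6833 + 33681) = -45791/26848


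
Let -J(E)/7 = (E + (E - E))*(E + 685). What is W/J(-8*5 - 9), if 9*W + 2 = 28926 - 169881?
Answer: -140957/1963332 ≈ -0.071795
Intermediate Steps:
J(E) = -7*E*(685 + E) (J(E) = -7*(E + (E - E))*(E + 685) = -7*(E + 0)*(685 + E) = -7*E*(685 + E))
W = -140957/9 (W = -2/9 + (28926 - 169881)/9 = -2/9 + (⅑)*(-140955) = -2/9 - 46985/3 = -140957/9 ≈ -15662.)
W/J(-8*5 - 9) = -140957*(-1/(7*(685 + (-8*5 - 9))*(-8*5 - 9)))/9 = -140957*(-1/(7*(-40 - 9)*(685 + (-40 - 9))))/9 = -140957*1/(343*(685 - 49))/9 = -140957/(9*((-7*(-49)*636))) = -140957/9/218148 = -140957/9*1/218148 = -140957/1963332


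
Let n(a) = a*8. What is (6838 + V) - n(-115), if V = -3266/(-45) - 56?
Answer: 349856/45 ≈ 7774.6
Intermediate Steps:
V = 746/45 (V = -3266*(-1)/45 - 56 = -46*(-71/45) - 56 = 3266/45 - 56 = 746/45 ≈ 16.578)
n(a) = 8*a
(6838 + V) - n(-115) = (6838 + 746/45) - 8*(-115) = 308456/45 - 1*(-920) = 308456/45 + 920 = 349856/45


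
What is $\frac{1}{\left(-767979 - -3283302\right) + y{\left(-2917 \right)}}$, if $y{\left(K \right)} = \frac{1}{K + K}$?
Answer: $\frac{5834}{14674394381} \approx 3.9756 \cdot 10^{-7}$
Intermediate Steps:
$y{\left(K \right)} = \frac{1}{2 K}$
$\frac{1}{\left(-767979 - -3283302\right) + y{\left(-2917 \right)}} = \frac{1}{\left(-767979 - -3283302\right) + \frac{1}{2 \left(-2917\right)}} = \frac{1}{\left(-767979 + 3283302\right) + \frac{1}{2} \left(- \frac{1}{2917}\right)} = \frac{1}{2515323 - \frac{1}{5834}} = \frac{1}{\frac{14674394381}{5834}} = \frac{5834}{14674394381}$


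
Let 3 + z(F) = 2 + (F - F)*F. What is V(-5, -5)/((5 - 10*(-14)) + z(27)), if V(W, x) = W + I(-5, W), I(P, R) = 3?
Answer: -1/72 ≈ -0.013889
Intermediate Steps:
V(W, x) = 3 + W (V(W, x) = W + 3 = 3 + W)
z(F) = -1 (z(F) = -3 + (2 + (F - F)*F) = -3 + (2 + 0*F) = -3 + (2 + 0) = -3 + 2 = -1)
V(-5, -5)/((5 - 10*(-14)) + z(27)) = (3 - 5)/((5 - 10*(-14)) - 1) = -2/((5 + 140) - 1) = -2/(145 - 1) = -2/144 = (1/144)*(-2) = -1/72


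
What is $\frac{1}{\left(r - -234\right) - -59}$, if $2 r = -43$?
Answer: $\frac{2}{543} \approx 0.0036832$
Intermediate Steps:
$r = - \frac{43}{2}$ ($r = \frac{1}{2} \left(-43\right) = - \frac{43}{2} \approx -21.5$)
$\frac{1}{\left(r - -234\right) - -59} = \frac{1}{\left(- \frac{43}{2} - -234\right) - -59} = \frac{1}{\left(- \frac{43}{2} + 234\right) + 59} = \frac{1}{\frac{425}{2} + 59} = \frac{1}{\frac{543}{2}} = \frac{2}{543}$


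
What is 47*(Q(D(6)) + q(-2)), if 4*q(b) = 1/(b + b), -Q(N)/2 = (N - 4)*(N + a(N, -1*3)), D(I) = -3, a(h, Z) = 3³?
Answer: 252625/16 ≈ 15789.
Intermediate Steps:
a(h, Z) = 27
Q(N) = -2*(-4 + N)*(27 + N) (Q(N) = -2*(N - 4)*(N + 27) = -2*(-4 + N)*(27 + N))
q(b) = 1/(8*b) (q(b) = 1/(4*(b + b)) = 1/(4*((2*b))) = (1/(2*b))/4 = 1/(8*b))
47*(Q(D(6)) + q(-2)) = 47*((216 - 46*(-3) - 2*(-3)²) + (⅛)/(-2)) = 47*((216 + 138 - 2*9) + (⅛)*(-½)) = 47*((216 + 138 - 18) - 1/16) = 47*(336 - 1/16) = 47*(5375/16) = 252625/16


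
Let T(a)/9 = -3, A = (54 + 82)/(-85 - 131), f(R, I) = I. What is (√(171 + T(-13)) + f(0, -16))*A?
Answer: 68/27 ≈ 2.5185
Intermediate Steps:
A = -17/27 (A = 136/(-216) = 136*(-1/216) = -17/27 ≈ -0.62963)
T(a) = -27 (T(a) = 9*(-3) = -27)
(√(171 + T(-13)) + f(0, -16))*A = (√(171 - 27) - 16)*(-17/27) = (√144 - 16)*(-17/27) = (12 - 16)*(-17/27) = -4*(-17/27) = 68/27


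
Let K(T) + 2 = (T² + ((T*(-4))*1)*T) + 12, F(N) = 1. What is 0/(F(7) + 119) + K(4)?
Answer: -38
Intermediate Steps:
K(T) = 10 - 3*T² (K(T) = -2 + ((T² + ((T*(-4))*1)*T) + 12) = -2 + ((T² + (-4*T*1)*T) + 12) = -2 + ((T² + (-4*T)*T) + 12) = -2 + ((T² - 4*T²) + 12) = -2 + (-3*T² + 12) = -2 + (12 - 3*T²) = 10 - 3*T²)
0/(F(7) + 119) + K(4) = 0/(1 + 119) + (10 - 3*4²) = 0/120 + (10 - 3*16) = (1/120)*0 + (10 - 48) = 0 - 38 = -38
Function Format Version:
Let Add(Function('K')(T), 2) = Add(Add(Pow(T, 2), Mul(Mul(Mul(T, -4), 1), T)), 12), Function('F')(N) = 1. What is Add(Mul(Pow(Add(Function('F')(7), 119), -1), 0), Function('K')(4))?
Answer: -38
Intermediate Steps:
Function('K')(T) = Add(10, Mul(-3, Pow(T, 2))) (Function('K')(T) = Add(-2, Add(Add(Pow(T, 2), Mul(Mul(Mul(T, -4), 1), T)), 12)) = Add(-2, Add(Add(Pow(T, 2), Mul(Mul(Mul(-4, T), 1), T)), 12)) = Add(-2, Add(Add(Pow(T, 2), Mul(Mul(-4, T), T)), 12)) = Add(-2, Add(Add(Pow(T, 2), Mul(-4, Pow(T, 2))), 12)) = Add(-2, Add(Mul(-3, Pow(T, 2)), 12)) = Add(-2, Add(12, Mul(-3, Pow(T, 2)))) = Add(10, Mul(-3, Pow(T, 2))))
Add(Mul(Pow(Add(Function('F')(7), 119), -1), 0), Function('K')(4)) = Add(Mul(Pow(Add(1, 119), -1), 0), Add(10, Mul(-3, Pow(4, 2)))) = Add(Mul(Pow(120, -1), 0), Add(10, Mul(-3, 16))) = Add(Mul(Rational(1, 120), 0), Add(10, -48)) = Add(0, -38) = -38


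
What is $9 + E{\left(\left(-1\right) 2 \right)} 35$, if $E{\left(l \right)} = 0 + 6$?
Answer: $219$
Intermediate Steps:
$E{\left(l \right)} = 6$
$9 + E{\left(\left(-1\right) 2 \right)} 35 = 9 + 6 \cdot 35 = 9 + 210 = 219$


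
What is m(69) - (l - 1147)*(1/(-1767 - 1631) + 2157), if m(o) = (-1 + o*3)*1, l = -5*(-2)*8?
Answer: 7821260483/3398 ≈ 2.3017e+6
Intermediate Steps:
l = 80 (l = 10*8 = 80)
m(o) = -1 + 3*o (m(o) = (-1 + 3*o)*1 = -1 + 3*o)
m(69) - (l - 1147)*(1/(-1767 - 1631) + 2157) = (-1 + 3*69) - (80 - 1147)*(1/(-1767 - 1631) + 2157) = (-1 + 207) - (-1067)*(1/(-3398) + 2157) = 206 - (-1067)*(-1/3398 + 2157) = 206 - (-1067)*7329485/3398 = 206 - 1*(-7820560495/3398) = 206 + 7820560495/3398 = 7821260483/3398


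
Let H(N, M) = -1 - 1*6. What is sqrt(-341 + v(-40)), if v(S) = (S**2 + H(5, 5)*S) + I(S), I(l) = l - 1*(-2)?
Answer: sqrt(1501) ≈ 38.743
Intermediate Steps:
I(l) = 2 + l (I(l) = l + 2 = 2 + l)
H(N, M) = -7 (H(N, M) = -1 - 6 = -7)
v(S) = 2 + S**2 - 6*S (v(S) = (S**2 - 7*S) + (2 + S) = 2 + S**2 - 6*S)
sqrt(-341 + v(-40)) = sqrt(-341 + (2 + (-40)**2 - 6*(-40))) = sqrt(-341 + (2 + 1600 + 240)) = sqrt(-341 + 1842) = sqrt(1501)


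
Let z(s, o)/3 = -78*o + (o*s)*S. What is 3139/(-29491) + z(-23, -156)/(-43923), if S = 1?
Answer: -46419845/39252521 ≈ -1.1826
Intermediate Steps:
z(s, o) = -234*o + 3*o*s (z(s, o) = 3*(-78*o + (o*s)*1) = 3*(-78*o + o*s) = -234*o + 3*o*s)
3139/(-29491) + z(-23, -156)/(-43923) = 3139/(-29491) + (3*(-156)*(-78 - 23))/(-43923) = 3139*(-1/29491) + (3*(-156)*(-101))*(-1/43923) = -3139/29491 + 47268*(-1/43923) = -3139/29491 - 15756/14641 = -46419845/39252521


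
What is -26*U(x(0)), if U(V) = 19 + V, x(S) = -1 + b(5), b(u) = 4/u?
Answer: -2444/5 ≈ -488.80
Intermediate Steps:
x(S) = -1/5 (x(S) = -1 + 4/5 = -1/5)
-26*U(x(0)) = -26*(19 - 1/5) = -26*94/5 = -2444/5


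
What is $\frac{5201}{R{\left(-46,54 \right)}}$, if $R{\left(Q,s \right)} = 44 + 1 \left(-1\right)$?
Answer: $\frac{5201}{43} \approx 120.95$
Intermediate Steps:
$R{\left(Q,s \right)} = 43$ ($R{\left(Q,s \right)} = 44 - 1 = 43$)
$\frac{5201}{R{\left(-46,54 \right)}} = \frac{5201}{43}$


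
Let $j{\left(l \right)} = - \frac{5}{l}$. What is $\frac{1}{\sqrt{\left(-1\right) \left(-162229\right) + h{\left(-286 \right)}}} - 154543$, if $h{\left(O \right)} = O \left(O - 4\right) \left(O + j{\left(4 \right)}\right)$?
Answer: $-154543 - \frac{i \sqrt{23662286}}{23662286} \approx -1.5454 \cdot 10^{5} - 0.00020558 i$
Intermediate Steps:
$h{\left(O \right)} = O \left(-4 + O\right) \left(- \frac{5}{4} + O\right)$ ($h{\left(O \right)} = O \left(O - 4\right) \left(O - \frac{5}{4}\right) = O \left(-4 + O\right) \left(O - \frac{5}{4}\right) = O \left(-4 + O\right) \left(- \frac{5}{4} + O\right)$)
$\frac{1}{\sqrt{\left(-1\right) \left(-162229\right) + h{\left(-286 \right)}}} - 154543 = \frac{1}{\sqrt{\left(-1\right) \left(-162229\right) + \frac{1}{4} \left(-286\right) \left(20 - -6006 + 4 \left(-286\right)^{2}\right)}} - 154543 = \frac{1}{\sqrt{162229 + \frac{1}{4} \left(-286\right) \left(20 + 6006 + 4 \cdot 81796\right)}} - 154543 = \frac{1}{\sqrt{162229 + \frac{1}{4} \left(-286\right) \left(20 + 6006 + 327184\right)}} - 154543 = \frac{1}{\sqrt{162229 + \frac{1}{4} \left(-286\right) 333210}} - 154543 = \frac{1}{\sqrt{162229 - 23824515}} - 154543 = \frac{1}{\sqrt{-23662286}} - 154543 = \frac{1}{i \sqrt{23662286}} - 154543 = - \frac{i \sqrt{23662286}}{23662286} - 154543 = -154543 - \frac{i \sqrt{23662286}}{23662286}$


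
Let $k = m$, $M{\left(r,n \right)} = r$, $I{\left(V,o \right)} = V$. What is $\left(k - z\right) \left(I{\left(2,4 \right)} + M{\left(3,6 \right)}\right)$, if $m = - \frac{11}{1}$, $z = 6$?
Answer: $-85$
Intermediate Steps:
$m = -11$ ($m = \left(-11\right) 1 = -11$)
$k = -11$
$\left(k - z\right) \left(I{\left(2,4 \right)} + M{\left(3,6 \right)}\right) = \left(-11 - 6\right) \left(2 + 3\right) = \left(-11 - 6\right) 5 = \left(-17\right) 5 = -85$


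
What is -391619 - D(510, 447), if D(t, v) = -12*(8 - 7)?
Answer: -391607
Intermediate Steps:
D(t, v) = -12 (D(t, v) = -12*1 = -12)
-391619 - D(510, 447) = -391619 - 1*(-12) = -391619 + 12 = -391607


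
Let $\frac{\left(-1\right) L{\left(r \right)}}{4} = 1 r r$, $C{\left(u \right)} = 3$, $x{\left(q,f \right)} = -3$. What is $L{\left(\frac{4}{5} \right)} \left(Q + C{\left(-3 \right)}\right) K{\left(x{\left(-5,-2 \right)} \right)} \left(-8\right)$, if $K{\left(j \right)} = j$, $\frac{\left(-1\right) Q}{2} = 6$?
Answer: $\frac{13824}{25} \approx 552.96$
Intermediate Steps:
$Q = -12$ ($Q = \left(-2\right) 6 = -12$)
$L{\left(r \right)} = - 4 r^{2}$ ($L{\left(r \right)} = - 4 \cdot 1 r r = - 4 r r = - 4 r^{2}$)
$L{\left(\frac{4}{5} \right)} \left(Q + C{\left(-3 \right)}\right) K{\left(x{\left(-5,-2 \right)} \right)} \left(-8\right) = - 4 \left(\frac{4}{5}\right)^{2} \left(-12 + 3\right) \left(-3\right) \left(-8\right) = - 4 \left(4 \cdot \frac{1}{5}\right)^{2} \left(\left(-9\right) \left(-3\right)\right) \left(-8\right) = - 4 \left(\frac{4}{5}\right)^{2} \cdot 27 \left(-8\right) = \left(-4\right) \frac{16}{25} \cdot 27 \left(-8\right) = \left(- \frac{64}{25}\right) 27 \left(-8\right) = \left(- \frac{1728}{25}\right) \left(-8\right) = \frac{13824}{25}$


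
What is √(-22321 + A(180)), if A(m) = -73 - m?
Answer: I*√22574 ≈ 150.25*I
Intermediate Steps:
√(-22321 + A(180)) = √(-22321 + (-73 - 1*180)) = √(-22321 + (-73 - 180)) = √(-22321 - 253) = √(-22574) = I*√22574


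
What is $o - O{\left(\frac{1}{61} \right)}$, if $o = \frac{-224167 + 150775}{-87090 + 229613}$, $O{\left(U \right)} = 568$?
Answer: $- \frac{81026456}{142523} \approx -568.51$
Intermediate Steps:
$o = - \frac{73392}{142523} \approx -0.51495$
$o - O{\left(\frac{1}{61} \right)} = - \frac{73392}{142523} - 568 = - \frac{81026456}{142523}$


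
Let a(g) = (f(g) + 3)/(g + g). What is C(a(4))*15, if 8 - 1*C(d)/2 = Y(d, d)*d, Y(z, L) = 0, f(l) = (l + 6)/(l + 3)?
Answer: 240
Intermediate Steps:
f(l) = (6 + l)/(3 + l)
a(g) = (3 + (6 + g)/(3 + g))/(2*g) (a(g) = ((6 + g)/(3 + g) + 3)/(g + g) = (3 + (6 + g)/(3 + g))/((2*g)) = (3 + (6 + g)/(3 + g))*(1/(2*g)) = (3 + (6 + g)/(3 + g))/(2*g))
C(d) = 16 (C(d) = 16 - 0*d = 16 - 2*0 = 16 + 0 = 16)
C(a(4))*15 = 16*15 = 240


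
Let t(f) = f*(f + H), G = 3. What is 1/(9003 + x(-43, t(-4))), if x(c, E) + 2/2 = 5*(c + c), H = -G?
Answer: 1/8572 ≈ 0.00011666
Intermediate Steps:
H = -3 (H = -1*3 = -3)
t(f) = f*(-3 + f) (t(f) = f*(f - 3) = f*(-3 + f))
x(c, E) = -1 + 10*c (x(c, E) = -1 + 5*(c + c) = -1 + 5*(2*c) = -1 + 10*c)
1/(9003 + x(-43, t(-4))) = 1/(9003 + (-1 + 10*(-43))) = 1/(9003 + (-1 - 430)) = 1/(9003 - 431) = 1/8572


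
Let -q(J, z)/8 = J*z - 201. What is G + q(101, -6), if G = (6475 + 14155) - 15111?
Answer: 11975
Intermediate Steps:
G = 5519 (G = 20630 - 15111 = 5519)
q(J, z) = 1608 - 8*J*z (q(J, z) = -8*(J*z - 201) = -8*(-201 + J*z) = 1608 - 8*J*z)
G + q(101, -6) = 5519 + (1608 - 8*101*(-6)) = 5519 + (1608 + 4848) = 5519 + 6456 = 11975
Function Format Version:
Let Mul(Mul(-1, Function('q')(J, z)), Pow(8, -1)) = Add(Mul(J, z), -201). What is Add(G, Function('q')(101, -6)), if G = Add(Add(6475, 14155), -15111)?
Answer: 11975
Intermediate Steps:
G = 5519 (G = Add(20630, -15111) = 5519)
Function('q')(J, z) = Add(1608, Mul(-8, J, z)) (Function('q')(J, z) = Mul(-8, Add(Mul(J, z), -201)) = Mul(-8, Add(-201, Mul(J, z))) = Add(1608, Mul(-8, J, z)))
Add(G, Function('q')(101, -6)) = Add(5519, Add(1608, Mul(-8, 101, -6))) = Add(5519, Add(1608, 4848)) = Add(5519, 6456) = 11975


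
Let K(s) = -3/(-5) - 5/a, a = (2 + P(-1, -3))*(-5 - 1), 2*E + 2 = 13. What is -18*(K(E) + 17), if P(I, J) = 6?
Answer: -12747/40 ≈ -318.67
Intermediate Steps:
E = 11/2 (E = -1 + (½)*13 = -1 + 13/2 = 11/2 ≈ 5.5000)
a = -48 (a = (2 + 6)*(-5 - 1) = 8*(-6) = -48)
K(s) = 169/240 (K(s) = -3/(-5) - 5/(-48) = -3*(-⅕) - 5*(-1/48) = ⅗ + 5/48 = 169/240)
-18*(K(E) + 17) = -18*(169/240 + 17) = -18*4249/240 = -12747/40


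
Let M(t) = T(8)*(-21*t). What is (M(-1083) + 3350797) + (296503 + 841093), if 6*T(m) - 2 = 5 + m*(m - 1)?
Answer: 9454389/2 ≈ 4.7272e+6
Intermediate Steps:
T(m) = 7/6 + m*(-1 + m)/6 (T(m) = 1/3 + (5 + m*(m - 1))/6 = 1/3 + (5 + m*(-1 + m))/6 = 1/3 + (5/6 + m*(-1 + m)/6) = 7/6 + m*(-1 + m)/6)
M(t) = -441*t/2 (M(t) = (7/6 - 1/6*8 + (1/6)*8**2)*(-21*t) = (7/6 - 4/3 + (1/6)*64)*(-21*t) = (7/6 - 4/3 + 32/3)*(-21*t) = 21*(-21*t)/2 = -441*t/2)
(M(-1083) + 3350797) + (296503 + 841093) = (-441/2*(-1083) + 3350797) + (296503 + 841093) = (477603/2 + 3350797) + 1137596 = 7179197/2 + 1137596 = 9454389/2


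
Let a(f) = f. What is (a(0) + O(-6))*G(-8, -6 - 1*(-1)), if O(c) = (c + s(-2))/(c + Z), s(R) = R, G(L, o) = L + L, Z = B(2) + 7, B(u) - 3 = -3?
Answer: 128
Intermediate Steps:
B(u) = 0 (B(u) = 3 - 3 = 0)
Z = 7 (Z = 0 + 7 = 7)
G(L, o) = 2*L
O(c) = (-2 + c)/(7 + c) (O(c) = (c - 2)/(c + 7) = (-2 + c)/(7 + c))
(a(0) + O(-6))*G(-8, -6 - 1*(-1)) = (0 + (-2 - 6)/(7 - 6))*(2*(-8)) = (0 - 8/1)*(-16) = (0 + 1*(-8))*(-16) = (0 - 8)*(-16) = -8*(-16) = 128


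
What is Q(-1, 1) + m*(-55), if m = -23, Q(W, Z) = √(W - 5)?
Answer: 1265 + I*√6 ≈ 1265.0 + 2.4495*I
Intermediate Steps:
Q(W, Z) = √(-5 + W)
Q(-1, 1) + m*(-55) = √(-5 - 1) - 23*(-55) = √(-6) + 1265 = I*√6 + 1265 = 1265 + I*√6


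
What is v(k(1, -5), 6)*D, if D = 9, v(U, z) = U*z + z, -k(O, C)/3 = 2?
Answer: -270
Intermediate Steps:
k(O, C) = -6 (k(O, C) = -3*2 = -6)
v(U, z) = z + U*z
v(k(1, -5), 6)*D = (6*(1 - 6))*9 = (6*(-5))*9 = -30*9 = -270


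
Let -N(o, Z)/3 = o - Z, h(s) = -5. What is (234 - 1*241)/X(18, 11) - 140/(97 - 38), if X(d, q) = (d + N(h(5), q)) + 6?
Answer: -10493/4248 ≈ -2.4701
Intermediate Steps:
N(o, Z) = -3*o + 3*Z (N(o, Z) = -3*(o - Z) = -3*o + 3*Z)
X(d, q) = 21 + d + 3*q (X(d, q) = (d + (-3*(-5) + 3*q)) + 6 = (d + (15 + 3*q)) + 6 = (15 + d + 3*q) + 6 = 21 + d + 3*q)
(234 - 1*241)/X(18, 11) - 140/(97 - 38) = (234 - 1*241)/(21 + 18 + 3*11) - 140/(97 - 38) = (234 - 241)/(21 + 18 + 33) - 140/59 = -7/72 - 140*1/59 = -7*1/72 - 140/59 = -7/72 - 140/59 = -10493/4248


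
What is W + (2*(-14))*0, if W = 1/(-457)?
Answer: -1/457 ≈ -0.0021882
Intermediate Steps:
W = -1/457 ≈ -0.0021882
W + (2*(-14))*0 = -1/457 + (2*(-14))*0 = -1/457 - 28*0 = -1/457 + 0 = -1/457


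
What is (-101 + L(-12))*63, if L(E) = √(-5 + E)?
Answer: -6363 + 63*I*√17 ≈ -6363.0 + 259.76*I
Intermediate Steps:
(-101 + L(-12))*63 = (-101 + √(-5 - 12))*63 = (-101 + √(-17))*63 = (-101 + I*√17)*63 = -6363 + 63*I*√17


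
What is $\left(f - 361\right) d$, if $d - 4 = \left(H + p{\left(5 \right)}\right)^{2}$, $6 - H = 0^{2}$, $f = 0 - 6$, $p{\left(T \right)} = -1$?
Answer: $-10643$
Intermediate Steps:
$f = -6$ ($f = 0 - 6 = -6$)
$H = 6$ ($H = 6 - 0^{2} = 6 - 0 = 6 + 0 = 6$)
$d = 29$ ($d = 4 + \left(6 - 1\right)^{2} = 4 + 5^{2} = 4 + 25 = 29$)
$\left(f - 361\right) d = \left(-6 - 361\right) 29 = \left(-367\right) 29 = -10643$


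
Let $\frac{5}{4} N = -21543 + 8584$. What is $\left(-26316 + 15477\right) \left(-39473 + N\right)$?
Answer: $\frac{2701089639}{5} \approx 5.4022 \cdot 10^{8}$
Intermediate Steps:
$N = - \frac{51836}{5}$ ($N = \frac{4 \left(-21543 + 8584\right)}{5} = \frac{4}{5} \left(-12959\right) = - \frac{51836}{5} \approx -10367.0$)
$\left(-26316 + 15477\right) \left(-39473 + N\right) = \left(-26316 + 15477\right) \left(-39473 - \frac{51836}{5}\right) = \left(-10839\right) \left(- \frac{249201}{5}\right) = \frac{2701089639}{5}$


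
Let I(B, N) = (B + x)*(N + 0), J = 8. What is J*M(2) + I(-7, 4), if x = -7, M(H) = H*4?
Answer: 8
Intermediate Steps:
M(H) = 4*H
I(B, N) = N*(-7 + B) (I(B, N) = (B - 7)*(N + 0) = (-7 + B)*N = N*(-7 + B))
J*M(2) + I(-7, 4) = 8*(4*2) + 4*(-7 - 7) = 8*8 + 4*(-14) = 64 - 56 = 8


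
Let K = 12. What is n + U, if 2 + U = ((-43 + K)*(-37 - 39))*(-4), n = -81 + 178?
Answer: -9329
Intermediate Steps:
n = 97
U = -9426 (U = -2 + ((-43 + 12)*(-37 - 39))*(-4) = -2 - 31*(-76)*(-4) = -2 + 2356*(-4) = -2 - 9424 = -9426)
n + U = 97 - 9426 = -9329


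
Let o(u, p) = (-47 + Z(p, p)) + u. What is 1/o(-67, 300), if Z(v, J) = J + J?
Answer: 1/486 ≈ 0.0020576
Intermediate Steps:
Z(v, J) = 2*J
o(u, p) = -47 + u + 2*p (o(u, p) = (-47 + 2*p) + u = -47 + u + 2*p)
1/o(-67, 300) = 1/(-47 - 67 + 2*300) = 1/(-47 - 67 + 600) = 1/486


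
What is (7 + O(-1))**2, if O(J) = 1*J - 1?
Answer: 25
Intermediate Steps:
O(J) = -1 + J (O(J) = J - 1 = -1 + J)
(7 + O(-1))**2 = (7 + (-1 - 1))**2 = (7 - 2)**2 = 5**2 = 25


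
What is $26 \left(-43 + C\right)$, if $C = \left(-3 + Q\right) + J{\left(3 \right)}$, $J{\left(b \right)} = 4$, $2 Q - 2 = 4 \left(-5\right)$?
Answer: $-1326$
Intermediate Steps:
$Q = -9$ ($Q = 1 + \frac{4 \left(-5\right)}{2} = 1 + \frac{1}{2} \left(-20\right) = 1 - 10 = -9$)
$C = -8$ ($C = \left(-3 - 9\right) + 4 = -12 + 4 = -8$)
$26 \left(-43 + C\right) = 26 \left(-43 - 8\right) = 26 \left(-51\right) = -1326$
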